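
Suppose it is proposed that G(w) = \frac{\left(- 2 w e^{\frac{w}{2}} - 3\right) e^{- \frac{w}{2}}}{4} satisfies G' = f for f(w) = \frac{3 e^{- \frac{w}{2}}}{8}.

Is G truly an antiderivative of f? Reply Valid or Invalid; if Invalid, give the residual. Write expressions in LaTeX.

d/dw[G] = \frac{\left(3 - 4 e^{\frac{w}{2}}\right) e^{- \frac{w}{2}}}{8}
d/dw[G] - f(w) = - \frac{1}{2} != 0.

Invalid: d/dw[G] - f = - \frac{1}{2}, which is not 0.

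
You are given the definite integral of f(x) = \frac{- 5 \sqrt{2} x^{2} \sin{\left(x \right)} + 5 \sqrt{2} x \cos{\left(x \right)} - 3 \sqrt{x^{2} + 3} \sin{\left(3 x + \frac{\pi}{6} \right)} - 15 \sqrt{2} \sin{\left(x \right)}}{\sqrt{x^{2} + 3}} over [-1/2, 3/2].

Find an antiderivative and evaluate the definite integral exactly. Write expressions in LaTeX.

An antiderivative F(x) passes only if d/dx[F] lands on f(x) exactly.
F(x) = 5 \sqrt{2} \sqrt{x^{2} + 3} \cos{\left(x \right)} + \cos{\left(3 x + \frac{\pi}{6} \right)} is an antiderivative of f.
Check: d/dx[5 \sqrt{2} \sqrt{x^{2} + 3} \cos{\left(x \right)} + \cos{\left(3 x + \frac{\pi}{6} \right)}] = \frac{- 5 \sqrt{2} x^{2} \sin{\left(x \right)} + 5 \sqrt{2} x \cos{\left(x \right)} - 3 \sqrt{x^{2} + 3} \sin{\left(3 x + \frac{\pi}{6} \right)} - 15 \sqrt{2} \sin{\left(x \right)}}{\sqrt{x^{2} + 3}} = f(x).
F(3/2) = \cos{\left(\frac{\pi}{6} + \frac{9}{2} \right)} + \frac{5 \sqrt{42} \cos{\left(\frac{3}{2} \right)}}{2}; F(-1/2) = \sin{\left(\frac{\pi}{3} + \frac{3}{2} \right)} + \frac{5 \sqrt{26} \cos{\left(\frac{1}{2} \right)}}{2}.
Integral = F(3/2) - F(-1/2) = - \frac{5 \sqrt{26} \cos{\left(\frac{1}{2} \right)}}{2} - \sin{\left(\frac{\pi}{3} + \frac{3}{2} \right)} + \cos{\left(\frac{\pi}{6} + \frac{9}{2} \right)} + \frac{5 \sqrt{42} \cos{\left(\frac{3}{2} \right)}}{2}.

Antiderivative: F(x) = 5 \sqrt{2} \sqrt{x^{2} + 3} \cos{\left(x \right)} + \cos{\left(3 x + \frac{\pi}{6} \right)}; value = - \frac{5 \sqrt{26} \cos{\left(\frac{1}{2} \right)}}{2} - \sin{\left(\frac{\pi}{3} + \frac{3}{2} \right)} + \cos{\left(\frac{\pi}{6} + \frac{9}{2} \right)} + \frac{5 \sqrt{42} \cos{\left(\frac{3}{2} \right)}}{2}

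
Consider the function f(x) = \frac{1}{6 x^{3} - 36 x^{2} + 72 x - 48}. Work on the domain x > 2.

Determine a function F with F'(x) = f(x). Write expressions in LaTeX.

An antiderivative is F(x) = - \frac{3}{4 \left(3 x - 6\right)^{2}}.

Since d/dx undoes antidifferentiation here, F'(x) = f(x) is required of F(x).
Check: d/dx[- \frac{3}{4 \left(3 x - 6\right)^{2}}] = \frac{1}{6 x^{3} - 36 x^{2} + 72 x - 48} = f(x).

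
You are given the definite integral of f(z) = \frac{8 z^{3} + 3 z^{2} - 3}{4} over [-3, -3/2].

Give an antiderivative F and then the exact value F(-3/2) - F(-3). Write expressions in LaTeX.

Antiderivative: F(z) = \frac{z^{4}}{2} + \frac{z^{3}}{4} - \frac{3 z}{4}; value = - \frac{531}{16}

Check any antiderivative F(z) by computing F'(z) and comparing it with f(z).
F(z) = \frac{z^{4}}{2} + \frac{z^{3}}{4} - \frac{3 z}{4} is an antiderivative of f.
Check: d/dz[\frac{z^{4}}{2} + \frac{z^{3}}{4} - \frac{3 z}{4}] = 2 z^{3} + \frac{3 z^{2}}{4} - \frac{3}{4}, which equals f(z).
F(-3/2) = \frac{45}{16}; F(-3) = 36.
Integral = F(-3/2) - F(-3) = - \frac{531}{16}.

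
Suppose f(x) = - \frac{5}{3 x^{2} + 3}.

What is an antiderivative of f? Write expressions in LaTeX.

An antiderivative is F(x) = - \frac{5 \operatorname{atan}{\left(x \right)}}{3}.

For F(x) to be correct the identity F'(x) - f(x) = 0 must hold.
Check: d/dx[- \frac{5 \operatorname{atan}{\left(x \right)}}{3}] = - \frac{5}{3 x^{2} + 3} = f(x).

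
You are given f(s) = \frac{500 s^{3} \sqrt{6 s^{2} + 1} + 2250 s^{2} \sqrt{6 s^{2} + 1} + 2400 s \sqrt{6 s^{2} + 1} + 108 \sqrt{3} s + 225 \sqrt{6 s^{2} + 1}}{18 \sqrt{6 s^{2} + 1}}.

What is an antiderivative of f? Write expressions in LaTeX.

An antiderivative is F(s) = 3 \sqrt{2 s^{2} + \frac{1}{3}} + \frac{5 \left(\frac{5 s^{2}}{3} + 5 s + \frac{1}{2}\right)^{2}}{2}.

Since d/ds undoes antidifferentiation here, F'(s) = f(s) is required of F(s).
Check: d/ds[3 \sqrt{2 s^{2} + \frac{1}{3}} + \frac{5 \left(\frac{5 s^{2}}{3} + 5 s + \frac{1}{2}\right)^{2}}{2}] = \frac{500 s^{3} \sqrt{6 s^{2} + 1} + 2250 s^{2} \sqrt{6 s^{2} + 1} + 2400 s \sqrt{6 s^{2} + 1} + 108 \sqrt{3} s + 225 \sqrt{6 s^{2} + 1}}{18 \sqrt{6 s^{2} + 1}} = f(s).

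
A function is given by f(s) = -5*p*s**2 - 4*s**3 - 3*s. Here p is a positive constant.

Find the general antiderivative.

The integrand splits into summands that can be handled one at a time.
Check: d/ds[-s**2*(10*p*s + 6*s**2 + 9)/6] = -5*p*s**2 - 4*s**3 - 3*s = f(s).

F(s) = -s**2*(10*p*s + 6*s**2 + 9)/6 + C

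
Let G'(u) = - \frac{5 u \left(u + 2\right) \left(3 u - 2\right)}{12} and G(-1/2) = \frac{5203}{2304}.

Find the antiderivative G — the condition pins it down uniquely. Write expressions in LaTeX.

G(u) = - \frac{5 u^{4}}{16} - \frac{5 u^{3}}{9} + \frac{5 u^{2}}{6} + 2

Check a candidate G(u) by differentiating: d/du[G] must match the given G'(u).
A general antiderivative is - \frac{5 u^{4}}{16} - \frac{5 u^{3}}{9} + \frac{5 u^{2}}{6} + C.
The condition gives C = \frac{5203}{2304} - (\frac{595}{2304}) = 2.
So G(u) = - \frac{5 u^{4}}{16} - \frac{5 u^{3}}{9} + \frac{5 u^{2}}{6} + 2.
Check: d/du[- \frac{5 u^{4}}{16} - \frac{5 u^{3}}{9} + \frac{5 u^{2}}{6} + 2] = - \frac{5 u^{3}}{4} - \frac{5 u^{2}}{3} + \frac{5 u}{3}, which equals G'(u).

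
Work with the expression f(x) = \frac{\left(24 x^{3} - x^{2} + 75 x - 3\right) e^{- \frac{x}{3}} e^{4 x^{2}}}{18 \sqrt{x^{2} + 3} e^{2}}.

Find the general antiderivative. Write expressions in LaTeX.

Recognize the product-rule pattern: f = u'v + uv' with u = \frac{\sqrt{x^{2} + 3}}{6}, v = e^{4 x^{2} - \frac{x}{3} - 2}, so integration by parts undoes it.
Check: d/dx[\frac{\sqrt{x^{2} + 3} e^{- \frac{x}{3}} e^{4 x^{2}}}{6 e^{2}}] = \frac{\left(24 x^{3} e^{4 x^{2}} - x^{2} e^{4 x^{2}} + 75 x e^{4 x^{2}} - 3 e^{4 x^{2}}\right) e^{- \frac{x}{3}}}{18 \sqrt{x^{2} + 3} e^{2}}, which equals f(x).

F(x) = \frac{\sqrt{x^{2} + 3} e^{- \frac{x}{3}} e^{4 x^{2}}}{6 e^{2}} + C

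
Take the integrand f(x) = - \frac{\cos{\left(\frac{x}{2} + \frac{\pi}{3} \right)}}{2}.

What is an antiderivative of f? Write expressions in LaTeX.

An antiderivative is F(x) = - \sin{\left(\frac{x}{2} + \frac{\pi}{3} \right)}.

Since d/dx undoes antidifferentiation here, F'(x) = f(x) is required of F(x).
Check: d/dx[- \sin{\left(\frac{x}{2} + \frac{\pi}{3} \right)}] = - \frac{\cos{\left(\frac{x}{2} + \frac{\pi}{3} \right)}}{2} = f(x).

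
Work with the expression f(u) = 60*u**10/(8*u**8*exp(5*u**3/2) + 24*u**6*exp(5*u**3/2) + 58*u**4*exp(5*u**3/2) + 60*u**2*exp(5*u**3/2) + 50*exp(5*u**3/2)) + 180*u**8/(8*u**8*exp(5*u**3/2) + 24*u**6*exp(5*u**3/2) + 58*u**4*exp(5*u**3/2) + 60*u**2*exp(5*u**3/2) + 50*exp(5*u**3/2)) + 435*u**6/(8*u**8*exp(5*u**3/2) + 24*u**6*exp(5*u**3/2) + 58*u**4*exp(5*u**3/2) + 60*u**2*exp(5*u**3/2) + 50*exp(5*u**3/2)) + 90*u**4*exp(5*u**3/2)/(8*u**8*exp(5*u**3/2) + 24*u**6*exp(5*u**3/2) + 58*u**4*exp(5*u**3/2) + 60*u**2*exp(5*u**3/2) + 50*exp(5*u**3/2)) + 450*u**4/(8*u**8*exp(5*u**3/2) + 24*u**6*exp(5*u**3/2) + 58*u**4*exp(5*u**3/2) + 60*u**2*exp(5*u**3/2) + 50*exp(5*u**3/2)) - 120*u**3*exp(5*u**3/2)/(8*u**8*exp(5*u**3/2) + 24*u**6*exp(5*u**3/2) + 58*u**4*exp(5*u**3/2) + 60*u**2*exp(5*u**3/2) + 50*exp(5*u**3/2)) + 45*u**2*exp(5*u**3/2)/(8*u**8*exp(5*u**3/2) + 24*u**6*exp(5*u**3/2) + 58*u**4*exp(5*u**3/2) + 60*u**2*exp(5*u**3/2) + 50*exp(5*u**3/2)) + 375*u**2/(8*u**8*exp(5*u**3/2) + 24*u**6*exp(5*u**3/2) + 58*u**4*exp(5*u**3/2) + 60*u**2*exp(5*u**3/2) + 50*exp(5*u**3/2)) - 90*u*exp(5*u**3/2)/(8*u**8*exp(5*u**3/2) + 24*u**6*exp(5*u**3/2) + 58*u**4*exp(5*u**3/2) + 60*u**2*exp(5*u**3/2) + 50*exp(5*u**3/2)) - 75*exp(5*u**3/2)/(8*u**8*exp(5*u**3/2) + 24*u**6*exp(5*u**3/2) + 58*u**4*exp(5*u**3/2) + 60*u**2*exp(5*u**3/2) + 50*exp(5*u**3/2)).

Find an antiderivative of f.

An antiderivative is F(u) = (-4*u**4 - 6*u**2 - 15*u*exp(5*u**3/2) + 15*exp(5*u**3/2) - 10)/(4*u**4*exp(5*u**3/2) + 6*u**2*exp(5*u**3/2) + 10*exp(5*u**3/2)).

Integrate term by term and add the pieces.
Check: d/du[(-4*u**4 - 6*u**2 - 15*u*exp(5*u**3/2) + 15*exp(5*u**3/2) - 10)/(4*u**4*exp(5*u**3/2) + 6*u**2*exp(5*u**3/2) + 10*exp(5*u**3/2))] = (60*u**10 + 180*u**8 + 435*u**6 + 90*u**4*exp(5*u**3/2) + 450*u**4 - 120*u**3*exp(5*u**3/2) + 45*u**2*exp(5*u**3/2) + 375*u**2 - 90*u*exp(5*u**3/2) - 75*exp(5*u**3/2))/(8*u**8*exp(5*u**3/2) + 24*u**6*exp(5*u**3/2) + 58*u**4*exp(5*u**3/2) + 60*u**2*exp(5*u**3/2) + 50*exp(5*u**3/2)), which equals f(u).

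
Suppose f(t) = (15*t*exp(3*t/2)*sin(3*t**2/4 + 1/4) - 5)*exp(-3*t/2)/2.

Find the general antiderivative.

F(t) = (-15*exp(3*t/2)*cos(3*t**2/4 + 1/4) + 5)*exp(-3*t/2)/3 + C

A first test for any F(t): its t-derivative must equal f(t) identically.
Check: d/dt[(-15*exp(3*t/2)*cos(3*t**2/4 + 1/4) + 5)*exp(-3*t/2)/3] = (15*t*exp(3*t/2)*sin(3*t**2/4 + 1/4) - 5)*exp(-3*t/2)/2 = f(t).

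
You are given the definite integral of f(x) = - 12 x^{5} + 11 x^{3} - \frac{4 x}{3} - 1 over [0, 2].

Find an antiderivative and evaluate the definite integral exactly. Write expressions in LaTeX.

Integrate term by term and add the pieces.
F(x) = - 2 x^{6} + \frac{11 x^{4}}{4} - \frac{2 x^{2}}{3} - x is an antiderivative of f.
Check: d/dx[- 2 x^{6} + \frac{11 x^{4}}{4} - \frac{2 x^{2}}{3} - x] = - 12 x^{5} + 11 x^{3} - \frac{4 x}{3} - 1 = f(x).
F(2) = - \frac{266}{3}; F(0) = 0.
Integral = F(2) - F(0) = - \frac{266}{3}.

Antiderivative: F(x) = - 2 x^{6} + \frac{11 x^{4}}{4} - \frac{2 x^{2}}{3} - x; value = - \frac{266}{3}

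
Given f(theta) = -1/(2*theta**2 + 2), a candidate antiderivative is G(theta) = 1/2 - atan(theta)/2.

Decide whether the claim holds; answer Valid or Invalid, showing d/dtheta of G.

d/dtheta[G] = -1/(2*theta**2 + 2)
This equals f(theta) exactly, so the claim holds.

Valid. The derivative of G reproduces f.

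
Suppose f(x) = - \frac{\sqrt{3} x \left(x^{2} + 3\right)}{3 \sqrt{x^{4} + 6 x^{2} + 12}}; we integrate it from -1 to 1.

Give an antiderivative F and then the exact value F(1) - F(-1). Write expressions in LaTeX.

f matches the chain-rule pattern g'(h)*h' with inner function h(x) = \frac{x^{4}}{3} + 2 x^{2} + 4; substituting u = h(x) collapses the integral.
F(x) = - \frac{\sqrt{\frac{x^{4}}{3} + 2 x^{2} + 4}}{2} is an antiderivative of f.
Check: d/dx[- \frac{\sqrt{\frac{x^{4}}{3} + 2 x^{2} + 4}}{2}] = \frac{- \sqrt{3} x^{3} - 3 \sqrt{3} x}{3 \sqrt{x^{4} + 6 x^{2} + 12}}, which equals f(x).
F(1) = - \frac{\sqrt{57}}{6}; F(-1) = - \frac{\sqrt{57}}{6}.
Integral = F(1) - F(-1) = 0.

Antiderivative: F(x) = - \frac{\sqrt{\frac{x^{4}}{3} + 2 x^{2} + 4}}{2}; value = 0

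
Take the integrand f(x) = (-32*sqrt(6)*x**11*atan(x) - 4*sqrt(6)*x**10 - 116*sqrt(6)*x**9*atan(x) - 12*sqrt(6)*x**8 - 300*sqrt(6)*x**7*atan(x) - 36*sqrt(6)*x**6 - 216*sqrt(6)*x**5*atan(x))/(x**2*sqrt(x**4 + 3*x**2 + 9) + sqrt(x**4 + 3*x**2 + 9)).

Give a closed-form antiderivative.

Any candidate F(x) must reproduce f(x) exactly when differentiated.
Check: d/dx[-4*sqrt(6)*x**6*sqrt(x**4 + 3*x**2 + 9)*atan(x)] = (-32*sqrt(6)*x**11*atan(x) - 4*sqrt(6)*x**10 - 116*sqrt(6)*x**9*atan(x) - 12*sqrt(6)*x**8 - 300*sqrt(6)*x**7*atan(x) - 36*sqrt(6)*x**6 - 216*sqrt(6)*x**5*atan(x))/(x**2*sqrt(x**4 + 3*x**2 + 9) + sqrt(x**4 + 3*x**2 + 9)) = f(x).

An antiderivative is F(x) = -4*sqrt(6)*x**6*sqrt(x**4 + 3*x**2 + 9)*atan(x).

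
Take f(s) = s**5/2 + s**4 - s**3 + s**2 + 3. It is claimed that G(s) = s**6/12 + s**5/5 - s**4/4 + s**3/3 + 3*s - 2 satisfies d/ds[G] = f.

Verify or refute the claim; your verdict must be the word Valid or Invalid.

Valid. The derivative of G reproduces f.

d/ds[G] = s**5/2 + s**4 - s**3 + s**2 + 3
This equals f(s) exactly, so the claim holds.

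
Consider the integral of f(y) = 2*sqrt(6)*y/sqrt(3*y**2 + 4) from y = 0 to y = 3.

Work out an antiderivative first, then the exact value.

The substitution u = y**2/2 + 2/3 works: f is exactly (dF/du)*(du/dy) for that inner function.
F(y) = 2*sqrt(6)*sqrt(3*y**2 + 4)/3 is an antiderivative of f.
Check: d/dy[2*sqrt(6)*sqrt(3*y**2 + 4)/3] = 2*sqrt(6)*y/sqrt(3*y**2 + 4) = f(y).
F(3) = 2*sqrt(186)/3; F(0) = 4*sqrt(6)/3.
Integral = F(3) - F(0) = -4*sqrt(6)/3 + 2*sqrt(186)/3.

Antiderivative: F(y) = 2*sqrt(6)*sqrt(3*y**2 + 4)/3; value = -4*sqrt(6)/3 + 2*sqrt(186)/3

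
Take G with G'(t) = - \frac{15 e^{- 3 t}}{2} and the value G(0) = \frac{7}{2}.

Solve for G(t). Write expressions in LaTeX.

A first test for any G(t): its t-derivative must equal the given G'(t).
A general antiderivative is \frac{5 e^{- 3 t}}{2} + C.
The condition gives C = \frac{7}{2} - (\frac{5}{2}) = 1.
So G(t) = 1 + \frac{5 e^{- 3 t}}{2}.
Check: d/dt[1 + \frac{5 e^{- 3 t}}{2}] = - \frac{15 e^{- 3 t}}{2} = G'(t).

G(t) = 1 + \frac{5 e^{- 3 t}}{2}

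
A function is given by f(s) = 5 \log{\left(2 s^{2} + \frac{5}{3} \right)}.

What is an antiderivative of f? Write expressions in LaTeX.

Any candidate F(s) must reproduce f(s) exactly when differentiated.
Check: d/ds[\frac{5 \left(3 s \log{\left(2 s^{2} + \frac{5}{3} \right)} - 6 s + \sqrt{30} \operatorname{atan}{\left(\frac{\sqrt{30} s}{5} \right)}\right)}{3}] = 5 \log{\left(2 s^{2} + \frac{5}{3} \right)} = f(s).

An antiderivative is F(s) = \frac{5 \left(3 s \log{\left(2 s^{2} + \frac{5}{3} \right)} - 6 s + \sqrt{30} \operatorname{atan}{\left(\frac{\sqrt{30} s}{5} \right)}\right)}{3}.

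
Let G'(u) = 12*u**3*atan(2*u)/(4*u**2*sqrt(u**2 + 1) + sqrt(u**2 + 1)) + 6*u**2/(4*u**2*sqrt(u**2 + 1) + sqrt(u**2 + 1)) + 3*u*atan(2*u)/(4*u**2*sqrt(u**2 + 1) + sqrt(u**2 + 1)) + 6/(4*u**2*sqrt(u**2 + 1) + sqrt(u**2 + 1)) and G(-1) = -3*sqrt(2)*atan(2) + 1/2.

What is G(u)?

G'(u) has the shape v'r + vr' for v = 3*sqrt(u**2 + 1) and r = atan(2*u) — it is the derivative of the product v*r.
A general antiderivative is 3*sqrt(u**2 + 1)*atan(2*u) + C.
The condition gives C = -3*sqrt(2)*atan(2) + 1/2 - (-3*sqrt(2)*atan(2)) = 1/2.
So G(u) = (6*sqrt(u**2 + 1)*atan(2*u) + 1)/2.
Check: d/du[(6*sqrt(u**2 + 1)*atan(2*u) + 1)/2] = (12*u**3*atan(2*u) + 6*u**2 + 3*u*atan(2*u) + 6)/(4*u**2*sqrt(u**2 + 1) + sqrt(u**2 + 1)), which equals G'(u).

G(u) = (6*sqrt(u**2 + 1)*atan(2*u) + 1)/2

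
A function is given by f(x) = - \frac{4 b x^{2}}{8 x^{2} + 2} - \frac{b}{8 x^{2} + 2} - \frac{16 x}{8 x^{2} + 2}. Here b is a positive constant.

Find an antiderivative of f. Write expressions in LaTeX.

An antiderivative is F(x) = - \frac{b x}{2} - \log{\left(2 x^{2} + \frac{1}{2} \right)}.

Integrate term by term and add the pieces.
Check: d/dx[- \frac{b x}{2} - \log{\left(2 x^{2} + \frac{1}{2} \right)}] = \frac{- 4 b x^{2} - b - 16 x}{8 x^{2} + 2}, which equals f(x).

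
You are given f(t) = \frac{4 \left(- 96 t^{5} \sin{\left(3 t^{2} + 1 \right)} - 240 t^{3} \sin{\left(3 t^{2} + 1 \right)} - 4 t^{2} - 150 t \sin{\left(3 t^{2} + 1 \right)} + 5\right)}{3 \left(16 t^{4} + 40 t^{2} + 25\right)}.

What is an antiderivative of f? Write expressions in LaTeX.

Differentiate the proposed F(t) back; it has to land on f(t) exactly.
Check: d/dt[\frac{4 \left(4 t^{2} \cos{\left(3 t^{2} + 1 \right)} + t + 5 \cos{\left(3 t^{2} + 1 \right)}\right)}{3 \left(4 t^{2} + 5\right)}] = \frac{- 384 t^{5} \sin{\left(3 t^{2} + 1 \right)} - 960 t^{3} \sin{\left(3 t^{2} + 1 \right)} - 16 t^{2} - 600 t \sin{\left(3 t^{2} + 1 \right)} + 20}{48 t^{4} + 120 t^{2} + 75}, which equals f(t).

An antiderivative is F(t) = \frac{4 \left(4 t^{2} \cos{\left(3 t^{2} + 1 \right)} + t + 5 \cos{\left(3 t^{2} + 1 \right)}\right)}{3 \left(4 t^{2} + 5\right)}.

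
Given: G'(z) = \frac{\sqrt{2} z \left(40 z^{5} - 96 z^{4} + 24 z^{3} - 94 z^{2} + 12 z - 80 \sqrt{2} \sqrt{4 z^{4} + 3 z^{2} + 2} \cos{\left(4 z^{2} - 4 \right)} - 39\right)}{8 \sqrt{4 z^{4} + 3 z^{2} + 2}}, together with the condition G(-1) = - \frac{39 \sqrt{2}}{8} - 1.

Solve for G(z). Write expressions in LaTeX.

G(z) = \frac{\left(z^{3} - 3 z^{2} - \frac{5}{2}\right) \sqrt{2 z^{4} + \frac{3 z^{2}}{2} + 1}}{2} - \frac{5 \sin{\left(4 z^{2} - 4 \right)}}{2} - 1

Recover the given G'(z) by differentiating a candidate G(z); any mismatch rules it out.
A general antiderivative is \frac{\left(z^{3} - 3 z^{2} - \frac{5}{2}\right) \sqrt{2 z^{4} + \frac{3 z^{2}}{2} + 1}}{2} - \frac{5 \sin{\left(4 z^{2} - 4 \right)}}{2} + C.
The condition gives C = - \frac{39 \sqrt{2}}{8} - 1 - (- \frac{39 \sqrt{2}}{8}) = -1.
So G(z) = \frac{\left(z^{3} - 3 z^{2} - \frac{5}{2}\right) \sqrt{2 z^{4} + \frac{3 z^{2}}{2} + 1}}{2} - \frac{5 \sin{\left(4 z^{2} - 4 \right)}}{2} - 1.
Check: d/dz[\frac{\left(z^{3} - 3 z^{2} - \frac{5}{2}\right) \sqrt{2 z^{4} + \frac{3 z^{2}}{2} + 1}}{2} - \frac{5 \sin{\left(4 z^{2} - 4 \right)}}{2} - 1] = \frac{\sqrt{2} \left(40 z^{6} - 96 z^{5} + 24 z^{4} - 94 z^{3} + 12 z^{2} - 80 \sqrt{2} z \sqrt{4 z^{4} + 3 z^{2} + 2} \cos{\left(4 z^{2} - 4 \right)} - 39 z\right)}{8 \sqrt{4 z^{4} + 3 z^{2} + 2}}, which equals G'(z).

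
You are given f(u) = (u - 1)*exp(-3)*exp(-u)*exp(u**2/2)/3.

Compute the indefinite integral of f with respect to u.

The substitution w = u**2/2 - u - 3 works: f is exactly (dF/dw)*(dw/du) for that inner function.
Check: d/du[exp(u**2/2 - u - 3)/3] = (u - 1)*exp(-3)*exp(-u)*exp(u**2/2)/3 = f(u).

F(u) = exp(u**2/2 - u - 3)/3 + C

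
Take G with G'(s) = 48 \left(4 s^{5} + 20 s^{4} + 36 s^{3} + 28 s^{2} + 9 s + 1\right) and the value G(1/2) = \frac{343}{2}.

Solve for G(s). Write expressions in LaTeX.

G(s) = 32 s^{6} + 192 s^{5} + 432 s^{4} + 448 s^{3} + 216 s^{2} + 48 s + 4

G'(s) matches the chain-rule pattern g'(h)*h' with inner function h(s) = - 2 s^{2} - 4 s - 1; substituting u = h(s) collapses the integral.
A general antiderivative is - 4 \left(- 2 s^{2} - 4 s - 1\right)^{3} + C.
The condition gives C = \frac{343}{2} - (\frac{343}{2}) = 0.
So G(s) = 32 s^{6} + 192 s^{5} + 432 s^{4} + 448 s^{3} + 216 s^{2} + 48 s + 4.
Check: d/ds[32 s^{6} + 192 s^{5} + 432 s^{4} + 448 s^{3} + 216 s^{2} + 48 s + 4] = 192 s^{5} + 960 s^{4} + 1728 s^{3} + 1344 s^{2} + 432 s + 48, which equals G'(s).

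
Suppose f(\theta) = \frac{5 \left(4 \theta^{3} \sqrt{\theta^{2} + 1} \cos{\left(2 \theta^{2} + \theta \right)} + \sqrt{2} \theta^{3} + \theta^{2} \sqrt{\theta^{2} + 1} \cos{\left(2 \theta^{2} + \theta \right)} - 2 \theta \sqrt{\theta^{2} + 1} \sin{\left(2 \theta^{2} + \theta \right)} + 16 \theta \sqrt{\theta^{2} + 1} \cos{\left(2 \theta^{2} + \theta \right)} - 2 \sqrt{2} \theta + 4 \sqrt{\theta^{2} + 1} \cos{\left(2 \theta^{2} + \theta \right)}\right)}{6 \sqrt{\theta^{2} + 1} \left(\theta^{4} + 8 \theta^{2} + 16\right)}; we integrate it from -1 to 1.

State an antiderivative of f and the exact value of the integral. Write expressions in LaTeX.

Recognize the product-rule pattern: f = u'v + uv' with u = \frac{5}{4 \left(\frac{3 \theta^{2}}{2} + 6\right)}, v = - \sqrt{2 \theta^{2} + 2} + \sin{\left(2 \theta^{2} + \theta \right)}, so integration by parts undoes it.
F(\theta) = \frac{5 \left(- \sqrt{2} \sqrt{\theta^{2} + 1} + \sin{\left(2 \theta^{2} + \theta \right)}\right)}{6 \left(\theta^{2} + 4\right)} is an antiderivative of f.
Check: d/d\theta[\frac{5 \left(- \sqrt{2} \sqrt{\theta^{2} + 1} + \sin{\left(2 \theta^{2} + \theta \right)}\right)}{6 \left(\theta^{2} + 4\right)}] = \frac{20 \theta^{3} \sqrt{\theta^{2} + 1} \cos{\left(2 \theta^{2} + \theta \right)} + 5 \sqrt{2} \theta^{3} + 5 \theta^{2} \sqrt{\theta^{2} + 1} \cos{\left(2 \theta^{2} + \theta \right)} - 10 \theta \sqrt{\theta^{2} + 1} \sin{\left(2 \theta^{2} + \theta \right)} + 80 \theta \sqrt{\theta^{2} + 1} \cos{\left(2 \theta^{2} + \theta \right)} - 10 \sqrt{2} \theta + 20 \sqrt{\theta^{2} + 1} \cos{\left(2 \theta^{2} + \theta \right)}}{6 \theta^{4} \sqrt{\theta^{2} + 1} + 48 \theta^{2} \sqrt{\theta^{2} + 1} + 96 \sqrt{\theta^{2} + 1}}, which equals f(\theta).
F(1) = - \frac{1}{3} + \frac{\sin{\left(3 \right)}}{6}; F(-1) = - \frac{1}{3} + \frac{\sin{\left(1 \right)}}{6}.
Integral = F(1) - F(-1) = - \frac{\sin{\left(1 \right)}}{6} + \frac{\sin{\left(3 \right)}}{6}.

Antiderivative: F(\theta) = \frac{5 \left(- \sqrt{2} \sqrt{\theta^{2} + 1} + \sin{\left(2 \theta^{2} + \theta \right)}\right)}{6 \left(\theta^{2} + 4\right)}; value = - \frac{\sin{\left(1 \right)}}{6} + \frac{\sin{\left(3 \right)}}{6}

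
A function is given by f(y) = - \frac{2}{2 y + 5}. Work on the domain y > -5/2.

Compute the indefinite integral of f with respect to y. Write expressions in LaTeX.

For F(y) to be correct the identity F'(y) - f(y) = 0 must hold.
Check: d/dy[- \log{\left(y + \frac{5}{2} \right)}] = - \frac{2}{2 y + 5} = f(y).

F(y) = - \log{\left(y + \frac{5}{2} \right)} + C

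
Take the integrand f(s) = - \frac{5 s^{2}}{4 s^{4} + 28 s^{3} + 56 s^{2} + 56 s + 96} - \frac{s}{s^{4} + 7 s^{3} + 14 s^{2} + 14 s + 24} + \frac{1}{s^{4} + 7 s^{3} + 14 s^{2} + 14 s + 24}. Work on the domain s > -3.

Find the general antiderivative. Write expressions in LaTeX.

F(s) = - \frac{29 \log{\left(s + 3 \right)}}{44} + \frac{5 \log{\left(s + 4 \right)}}{6} - \frac{23 \log{\left(s^{2} + 2 \right)}}{264} + \frac{7 \sqrt{2} \operatorname{atan}{\left(\frac{\sqrt{2} s}{2} \right)}}{132} + C

Factor the denominator (4 \left(s + 3\right) \left(s + 4\right) \left(s^{2} + 2\right)) and decompose: f = - \frac{23 s - 14}{132 \left(s^{2} + 2\right)} + \frac{5}{6 \left(s + 4\right)} - \frac{29}{44 \left(s + 3\right)}; each piece integrates to a log, atan, or power term.
Check: d/ds[- \frac{29 \log{\left(s + 3 \right)}}{44} + \frac{5 \log{\left(s + 4 \right)}}{6} - \frac{23 \log{\left(s^{2} + 2 \right)}}{264} + \frac{7 \sqrt{2} \operatorname{atan}{\left(\frac{\sqrt{2} s}{2} \right)}}{132}] = \frac{- 5 s^{2} - 4 s + 4}{4 s^{4} + 28 s^{3} + 56 s^{2} + 56 s + 96}, which equals f(s).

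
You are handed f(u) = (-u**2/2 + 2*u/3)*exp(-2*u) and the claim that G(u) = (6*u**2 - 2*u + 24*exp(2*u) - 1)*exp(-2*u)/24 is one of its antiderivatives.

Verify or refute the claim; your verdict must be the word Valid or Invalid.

d/du[G] = (-3*u**2 + 4*u)*exp(-2*u)/6
This equals f(u) exactly, so the claim holds.

Valid. The derivative of G reproduces f.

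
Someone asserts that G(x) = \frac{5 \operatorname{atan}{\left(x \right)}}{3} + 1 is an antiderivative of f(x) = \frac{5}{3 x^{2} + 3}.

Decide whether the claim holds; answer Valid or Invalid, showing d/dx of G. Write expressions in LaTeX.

Valid: G'(x) = f(x).

d/dx[G] = \frac{5}{3 x^{2} + 3}
This equals f(x) exactly, so the claim holds.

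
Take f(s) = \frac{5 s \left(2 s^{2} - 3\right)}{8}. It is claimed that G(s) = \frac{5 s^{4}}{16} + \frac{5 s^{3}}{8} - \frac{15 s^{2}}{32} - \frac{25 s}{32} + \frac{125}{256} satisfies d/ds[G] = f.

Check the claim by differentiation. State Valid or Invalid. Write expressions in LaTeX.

d/ds[G] = \frac{5 s^{3}}{4} + \frac{15 s^{2}}{8} - \frac{15 s}{16} - \frac{25}{32}
d/ds[G] - f(s) = \frac{15 s^{2}}{8} + \frac{15 s}{16} - \frac{25}{32} != 0.

Invalid: d/ds[G] - f = \frac{15 s^{2}}{8} + \frac{15 s}{16} - \frac{25}{32}, which is not 0.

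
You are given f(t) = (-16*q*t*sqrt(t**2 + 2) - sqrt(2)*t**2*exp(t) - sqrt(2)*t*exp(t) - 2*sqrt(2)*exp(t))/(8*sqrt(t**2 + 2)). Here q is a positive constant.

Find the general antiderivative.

A first test for any F(t): its t-derivative must equal f(t) identically.
Check: d/dt[sqrt(2)*(-4*sqrt(2)*q*t**2 - sqrt(t**2 + 2)*exp(t))/8] = (-16*q*t*sqrt(t**2 + 2) - sqrt(2)*t**2*exp(t) - sqrt(2)*t*exp(t) - 2*sqrt(2)*exp(t))/(8*sqrt(t**2 + 2)) = f(t).

F(t) = sqrt(2)*(-4*sqrt(2)*q*t**2 - sqrt(t**2 + 2)*exp(t))/8 + C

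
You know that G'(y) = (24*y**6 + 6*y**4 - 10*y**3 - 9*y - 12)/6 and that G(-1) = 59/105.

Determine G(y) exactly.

G(y) = 4*y**7/7 + y**5/5 - 5*y**4/12 - 3*y**2/4 - 2*y + 1/2

Any candidate G(y) must reproduce the stated G'(y) exactly.
A general antiderivative is 4*y**7/7 + y**5/5 - 5*y**4/12 - 3*y**2/4 - 2*y + C.
The condition gives C = 59/105 - (13/210) = 1/2.
So G(y) = 4*y**7/7 + y**5/5 - 5*y**4/12 - 3*y**2/4 - 2*y + 1/2.
Check: d/dy[4*y**7/7 + y**5/5 - 5*y**4/12 - 3*y**2/4 - 2*y + 1/2] = 4*y**6 + y**4 - 5*y**3/3 - 3*y/2 - 2, which equals G'(y).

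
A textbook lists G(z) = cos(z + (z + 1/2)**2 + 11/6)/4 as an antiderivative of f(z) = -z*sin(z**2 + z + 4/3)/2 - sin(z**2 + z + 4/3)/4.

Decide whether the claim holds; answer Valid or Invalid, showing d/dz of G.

d/dz[G] = -z*sin(z**2 + 2*z + 25/12)/2 - sin(z**2 + 2*z + 25/12)/2
d/dz[G] - f(z) = z*sin(z**2 + z + 4/3)/2 - z*sin(z**2 + 2*z + 25/12)/2 + sin(z**2 + z + 4/3)/4 - sin(z**2 + 2*z + 25/12)/2 != 0.

Invalid: d/dz[G] - f = z*sin(z**2 + z + 4/3)/2 - z*sin(z**2 + 2*z + 25/12)/2 + sin(z**2 + z + 4/3)/4 - sin(z**2 + 2*z + 25/12)/2, which is not 0.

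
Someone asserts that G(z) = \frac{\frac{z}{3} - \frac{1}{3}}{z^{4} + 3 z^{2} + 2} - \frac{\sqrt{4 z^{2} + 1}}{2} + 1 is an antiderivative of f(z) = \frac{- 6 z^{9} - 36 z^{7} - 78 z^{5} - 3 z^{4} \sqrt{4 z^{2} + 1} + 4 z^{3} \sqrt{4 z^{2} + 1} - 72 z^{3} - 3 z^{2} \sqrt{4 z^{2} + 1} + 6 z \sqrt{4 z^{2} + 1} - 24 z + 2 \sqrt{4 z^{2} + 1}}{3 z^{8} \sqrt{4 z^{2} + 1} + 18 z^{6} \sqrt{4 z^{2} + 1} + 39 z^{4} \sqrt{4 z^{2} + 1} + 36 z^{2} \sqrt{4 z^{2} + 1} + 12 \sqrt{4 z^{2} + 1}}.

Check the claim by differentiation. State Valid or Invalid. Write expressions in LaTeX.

Valid. The derivative of G reproduces f.

d/dz[G] = \frac{- 6 z^{9} - 36 z^{7} - 78 z^{5} - 3 z^{4} \sqrt{4 z^{2} + 1} + 4 z^{3} \sqrt{4 z^{2} + 1} - 72 z^{3} - 3 z^{2} \sqrt{4 z^{2} + 1} + 6 z \sqrt{4 z^{2} + 1} - 24 z + 2 \sqrt{4 z^{2} + 1}}{3 z^{8} \sqrt{4 z^{2} + 1} + 18 z^{6} \sqrt{4 z^{2} + 1} + 39 z^{4} \sqrt{4 z^{2} + 1} + 36 z^{2} \sqrt{4 z^{2} + 1} + 12 \sqrt{4 z^{2} + 1}}
This equals f(z) exactly, so the claim holds.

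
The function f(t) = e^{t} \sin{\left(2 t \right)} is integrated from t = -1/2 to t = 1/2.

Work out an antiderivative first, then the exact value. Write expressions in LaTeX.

Antiderivative: F(t) = - \frac{\left(- \sin{\left(2 t \right)} + 2 \cos{\left(2 t \right)}\right) e^{t}}{5}; value = - \frac{2 e^{\frac{1}{2}} \cos{\left(1 \right)}}{5} + \frac{\sin{\left(1 \right)}}{5 e^{\frac{1}{2}}} + \frac{2 \cos{\left(1 \right)}}{5 e^{\frac{1}{2}}} + \frac{e^{\frac{1}{2}} \sin{\left(1 \right)}}{5}

An antiderivative F(t) passes only if d/dt[F] lands on f(t) exactly.
F(t) = - \frac{\left(- \sin{\left(2 t \right)} + 2 \cos{\left(2 t \right)}\right) e^{t}}{5} is an antiderivative of f.
Check: d/dt[- \frac{\left(- \sin{\left(2 t \right)} + 2 \cos{\left(2 t \right)}\right) e^{t}}{5}] = e^{t} \sin{\left(2 t \right)} = f(t).
F(1/2) = - \frac{2 e^{\frac{1}{2}} \cos{\left(1 \right)}}{5} + \frac{e^{\frac{1}{2}} \sin{\left(1 \right)}}{5}; F(-1/2) = - \frac{2 \cos{\left(1 \right)}}{5 e^{\frac{1}{2}}} - \frac{\sin{\left(1 \right)}}{5 e^{\frac{1}{2}}}.
Integral = F(1/2) - F(-1/2) = - \frac{2 e^{\frac{1}{2}} \cos{\left(1 \right)}}{5} + \frac{\sin{\left(1 \right)}}{5 e^{\frac{1}{2}}} + \frac{2 \cos{\left(1 \right)}}{5 e^{\frac{1}{2}}} + \frac{e^{\frac{1}{2}} \sin{\left(1 \right)}}{5}.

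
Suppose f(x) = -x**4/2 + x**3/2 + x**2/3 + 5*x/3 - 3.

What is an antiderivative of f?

An antiderivative is F(x) = -x**5/10 + x**4/8 + x**3/9 + 5*x**2/6 - 3*x.

Integrate term by term and add the pieces.
Check: d/dx[-x**5/10 + x**4/8 + x**3/9 + 5*x**2/6 - 3*x] = -x**4/2 + x**3/2 + x**2/3 + 5*x/3 - 3 = f(x).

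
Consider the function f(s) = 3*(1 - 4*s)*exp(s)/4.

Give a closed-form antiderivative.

Recognize the product-rule pattern: f = u'v + uv' with u = 15/4 - 3*s, v = exp(s), so integration by parts undoes it.
Check: d/ds[3*(5 - 4*s)*exp(s)/4] = -3*s*exp(s) + 3*exp(s)/4, which equals f(s).

An antiderivative is F(s) = 3*(5 - 4*s)*exp(s)/4.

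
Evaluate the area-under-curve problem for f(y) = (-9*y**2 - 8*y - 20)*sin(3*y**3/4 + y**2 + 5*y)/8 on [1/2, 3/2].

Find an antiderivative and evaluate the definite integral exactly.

Antiderivative: F(y) = cos(3*y**3/4 + y**2 + 5*y)/2; value = -cos(91/32)/2 + cos(393/32)/2

f matches the chain-rule pattern g'(h)*h' with inner function h(y) = 3*y**3/4 + y**2 + 5*y; substituting u = h(y) collapses the integral.
F(y) = cos(3*y**3/4 + y**2 + 5*y)/2 is an antiderivative of f.
Check: d/dy[cos(3*y**3/4 + y**2 + 5*y)/2] = -9*y**2*sin(3*y**3/4 + y**2 + 5*y)/8 - y*sin(3*y**3/4 + y**2 + 5*y) - 5*sin(3*y**3/4 + y**2 + 5*y)/2, which equals f(y).
F(3/2) = cos(393/32)/2; F(1/2) = cos(91/32)/2.
Integral = F(3/2) - F(1/2) = -cos(91/32)/2 + cos(393/32)/2.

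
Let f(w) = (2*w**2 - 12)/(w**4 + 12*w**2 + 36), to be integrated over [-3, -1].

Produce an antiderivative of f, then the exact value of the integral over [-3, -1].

Antiderivative: F(w) = -2*w/(w**2 + 6); value = -4/35

Recognize the product-rule pattern: f = u'v + uv' with u = -w, v = 1/(w**2/2 + 3), so integration by parts undoes it.
F(w) = -2*w/(w**2 + 6) is an antiderivative of f.
Check: d/dw[-2*w/(w**2 + 6)] = (2*w**2 - 12)/(w**4 + 12*w**2 + 36) = f(w).
F(-1) = 2/7; F(-3) = 2/5.
Integral = F(-1) - F(-3) = -4/35.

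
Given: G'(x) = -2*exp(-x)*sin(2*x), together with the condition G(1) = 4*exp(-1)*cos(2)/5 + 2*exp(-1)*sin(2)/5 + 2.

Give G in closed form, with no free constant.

The proposed G(x) is checked by its d/dx: the result must match the given G'(x).
A general antiderivative is 2*exp(-x)*sin(2*x)/5 + 4*exp(-x)*cos(2*x)/5 + C.
The condition gives C = 4*exp(-1)*cos(2)/5 + 2*exp(-1)*sin(2)/5 + 2 - (4*exp(-1)*cos(2)/5 + 2*exp(-1)*sin(2)/5) = 2.
So G(x) = 2*(5*exp(x) + sin(2*x) + 2*cos(2*x))*exp(-x)/5.
Check: d/dx[2*(5*exp(x) + sin(2*x) + 2*cos(2*x))*exp(-x)/5] = -2*exp(-x)*sin(2*x) = G'(x).

G(x) = 2*(5*exp(x) + sin(2*x) + 2*cos(2*x))*exp(-x)/5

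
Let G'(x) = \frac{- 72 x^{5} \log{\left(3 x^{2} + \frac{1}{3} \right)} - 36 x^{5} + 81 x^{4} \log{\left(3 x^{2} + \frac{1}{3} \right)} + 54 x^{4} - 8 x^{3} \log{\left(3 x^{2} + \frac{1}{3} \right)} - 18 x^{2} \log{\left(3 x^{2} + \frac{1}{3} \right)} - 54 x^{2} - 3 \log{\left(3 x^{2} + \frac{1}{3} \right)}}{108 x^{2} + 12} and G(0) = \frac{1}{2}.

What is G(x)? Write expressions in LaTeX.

Recognize the product-rule pattern: G'(x) = u'v + uv' with u = - \frac{x^{4}}{6} + \frac{x^{3}}{4} - \frac{x}{4}, v = \log{\left(3 x^{2} + \frac{1}{3} \right)}, so integration by parts undoes it.
A general antiderivative is - \frac{\left(\frac{2 x^{4}}{3} - x^{3} + x\right) \log{\left(3 x^{2} + \frac{1}{3} \right)}}{4} + C.
The condition gives C = \frac{1}{2} - (0) = \frac{1}{2}.
So G(x) = - \frac{x^{4} \log{\left(3 x^{2} + \frac{1}{3} \right)}}{6} + \frac{x^{3} \log{\left(3 x^{2} + \frac{1}{3} \right)}}{4} - \frac{x \log{\left(3 x^{2} + \frac{1}{3} \right)}}{4} + \frac{1}{2}.
Check: d/dx[- \frac{x^{4} \log{\left(3 x^{2} + \frac{1}{3} \right)}}{6} + \frac{x^{3} \log{\left(3 x^{2} + \frac{1}{3} \right)}}{4} - \frac{x \log{\left(3 x^{2} + \frac{1}{3} \right)}}{4} + \frac{1}{2}] = \frac{- 72 x^{5} \log{\left(3 x^{2} + \frac{1}{3} \right)} - 36 x^{5} + 81 x^{4} \log{\left(3 x^{2} + \frac{1}{3} \right)} + 54 x^{4} - 8 x^{3} \log{\left(3 x^{2} + \frac{1}{3} \right)} - 18 x^{2} \log{\left(3 x^{2} + \frac{1}{3} \right)} - 54 x^{2} - 3 \log{\left(3 x^{2} + \frac{1}{3} \right)}}{108 x^{2} + 12} = G'(x).

G(x) = - \frac{x^{4} \log{\left(3 x^{2} + \frac{1}{3} \right)}}{6} + \frac{x^{3} \log{\left(3 x^{2} + \frac{1}{3} \right)}}{4} - \frac{x \log{\left(3 x^{2} + \frac{1}{3} \right)}}{4} + \frac{1}{2}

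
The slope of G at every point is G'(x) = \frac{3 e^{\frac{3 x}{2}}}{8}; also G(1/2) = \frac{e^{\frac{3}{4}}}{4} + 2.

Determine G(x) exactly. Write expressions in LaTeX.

A candidate passes only if d/dx[G] lands on the given G'(x) exactly.
A general antiderivative is \frac{e^{\frac{3 x}{2}}}{4} + C.
The condition gives C = \frac{e^{\frac{3}{4}}}{4} + 2 - (\frac{e^{\frac{3}{4}}}{4}) = 2.
So G(x) = \frac{e^{\frac{3 x}{2}}}{4} + 2.
Check: d/dx[\frac{e^{\frac{3 x}{2}}}{4} + 2] = \frac{3 e^{\frac{3 x}{2}}}{8} = G'(x).

G(x) = \frac{e^{\frac{3 x}{2}}}{4} + 2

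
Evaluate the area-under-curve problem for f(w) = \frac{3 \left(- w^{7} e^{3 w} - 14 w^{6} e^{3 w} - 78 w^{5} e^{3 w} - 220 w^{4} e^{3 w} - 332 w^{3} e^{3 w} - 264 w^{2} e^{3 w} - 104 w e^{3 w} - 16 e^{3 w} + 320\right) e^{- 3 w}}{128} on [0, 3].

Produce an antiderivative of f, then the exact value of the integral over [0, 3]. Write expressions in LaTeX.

Since d/dw undoes antidifferentiation here, F'(w) = f(w) is required of F(w).
F(w) = \frac{\left(- 3 \left(w^{2} + 4 w + 2\right)^{4} e^{3 w} - 2560\right) e^{- 3 w}}{1024} is an antiderivative of f.
Check: d/dw[\frac{\left(- 3 \left(w^{2} + 4 w + 2\right)^{4} e^{3 w} - 2560\right) e^{- 3 w}}{1024}] = \frac{\left(- 3 w^{7} e^{3 w} - 42 w^{6} e^{3 w} - 234 w^{5} e^{3 w} - 660 w^{4} e^{3 w} - 996 w^{3} e^{3 w} - 792 w^{2} e^{3 w} - 312 w e^{3 w} - 48 e^{3 w} + 960\right) e^{- 3 w}}{128}, which equals f(w).
F(3) = - \frac{839523}{1024} - \frac{5}{2 e^{9}}; F(0) = - \frac{163}{64}.
Integral = F(3) - F(0) = - \frac{836915}{1024} - \frac{5}{2 e^{9}}.

Antiderivative: F(w) = \frac{\left(- 3 \left(w^{2} + 4 w + 2\right)^{4} e^{3 w} - 2560\right) e^{- 3 w}}{1024}; value = - \frac{836915}{1024} - \frac{5}{2 e^{9}}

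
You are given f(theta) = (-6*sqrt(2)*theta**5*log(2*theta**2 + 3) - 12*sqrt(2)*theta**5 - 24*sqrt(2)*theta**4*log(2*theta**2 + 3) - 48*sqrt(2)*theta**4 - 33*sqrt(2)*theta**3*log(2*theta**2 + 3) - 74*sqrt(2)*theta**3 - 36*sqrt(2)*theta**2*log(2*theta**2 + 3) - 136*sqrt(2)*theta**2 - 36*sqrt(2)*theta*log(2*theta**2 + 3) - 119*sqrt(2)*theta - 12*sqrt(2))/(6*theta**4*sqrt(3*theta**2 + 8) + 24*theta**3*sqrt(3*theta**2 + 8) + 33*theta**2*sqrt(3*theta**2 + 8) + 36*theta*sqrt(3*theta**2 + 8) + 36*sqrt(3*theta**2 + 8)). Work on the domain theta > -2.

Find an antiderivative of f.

An antiderivative is F(theta) = -sqrt(2)*sqrt(3*theta**2 + 8)*(2*(theta + 2)*log(2*theta**2 + 3) - 1)/(6*(theta + 2)).

Recognize the product-rule pattern: f = u'v + uv' with u = -2*sqrt(3*theta**2/2 + 4), v = log(2*theta**2 + 3)/3 - 1/(2*(3*theta + 6)), so integration by parts undoes it.
Check: d/dtheta[-sqrt(2)*sqrt(3*theta**2 + 8)*(2*(theta + 2)*log(2*theta**2 + 3) - 1)/(6*(theta + 2))] = (-6*sqrt(2)*theta**5*log(2*theta**2 + 3) - 12*sqrt(2)*theta**5 - 24*sqrt(2)*theta**4*log(2*theta**2 + 3) - 48*sqrt(2)*theta**4 - 33*sqrt(2)*theta**3*log(2*theta**2 + 3) - 74*sqrt(2)*theta**3 - 36*sqrt(2)*theta**2*log(2*theta**2 + 3) - 136*sqrt(2)*theta**2 - 36*sqrt(2)*theta*log(2*theta**2 + 3) - 119*sqrt(2)*theta - 12*sqrt(2))/(6*theta**4*sqrt(3*theta**2 + 8) + 24*theta**3*sqrt(3*theta**2 + 8) + 33*theta**2*sqrt(3*theta**2 + 8) + 36*theta*sqrt(3*theta**2 + 8) + 36*sqrt(3*theta**2 + 8)) = f(theta).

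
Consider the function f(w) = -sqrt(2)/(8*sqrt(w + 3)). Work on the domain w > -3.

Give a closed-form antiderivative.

An antiderivative is F(w) = -sqrt(2*w + 6)/4.

Any candidate F(w) must reproduce f(w) exactly when differentiated.
Check: d/dw[-sqrt(2*w + 6)/4] = -sqrt(2)/(8*sqrt(w + 3)) = f(w).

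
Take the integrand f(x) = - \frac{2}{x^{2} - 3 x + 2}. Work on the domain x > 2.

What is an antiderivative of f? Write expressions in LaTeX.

The denominator factors as \left(x - 2\right) \left(x - 1\right); partial fractions split f into directly integrable pieces: \frac{2}{x - 1} - \frac{2}{x - 2}.
Check: d/dx[- 2 \log{\left(x - 2 \right)} + 2 \log{\left(x - 1 \right)}] = - \frac{2}{x^{2} - 3 x + 2} = f(x).

An antiderivative is F(x) = - 2 \log{\left(x - 2 \right)} + 2 \log{\left(x - 1 \right)}.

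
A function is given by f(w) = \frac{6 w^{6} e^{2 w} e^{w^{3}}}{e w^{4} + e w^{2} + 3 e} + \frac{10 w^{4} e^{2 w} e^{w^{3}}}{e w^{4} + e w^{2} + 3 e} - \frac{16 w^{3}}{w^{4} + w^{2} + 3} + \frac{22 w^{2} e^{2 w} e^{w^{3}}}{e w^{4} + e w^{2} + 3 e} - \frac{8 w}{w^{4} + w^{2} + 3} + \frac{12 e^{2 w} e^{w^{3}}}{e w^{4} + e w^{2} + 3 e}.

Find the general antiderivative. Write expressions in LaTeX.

The integrand splits into summands that can be handled one at a time.
Check: d/dw[\frac{2 e^{2 w} e^{w^{3}}}{e} - 4 \log{\left(2 w^{4} + 2 w^{2} + 6 \right)}] = \frac{6 w^{6} e^{2 w} e^{w^{3}} + 10 w^{4} e^{2 w} e^{w^{3}} - 16 e w^{3} + 22 w^{2} e^{2 w} e^{w^{3}} - 8 e w + 12 e^{2 w} e^{w^{3}}}{e w^{4} + e w^{2} + 3 e}, which equals f(w).

F(w) = \frac{2 e^{2 w} e^{w^{3}}}{e} - 4 \log{\left(2 w^{4} + 2 w^{2} + 6 \right)} + C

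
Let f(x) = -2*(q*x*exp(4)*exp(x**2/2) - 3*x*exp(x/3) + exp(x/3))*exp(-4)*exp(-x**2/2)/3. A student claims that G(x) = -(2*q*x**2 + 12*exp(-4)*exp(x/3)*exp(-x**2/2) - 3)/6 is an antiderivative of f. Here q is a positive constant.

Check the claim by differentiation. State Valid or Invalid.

Valid - differentiating G returns exactly f.

d/dx[G] = (-2*q*x*exp(4)*exp(x**2/2) + 6*x*exp(x/3) - 2*exp(x/3))*exp(-4)*exp(-x**2/2)/3
This equals f(x) exactly, so the claim holds.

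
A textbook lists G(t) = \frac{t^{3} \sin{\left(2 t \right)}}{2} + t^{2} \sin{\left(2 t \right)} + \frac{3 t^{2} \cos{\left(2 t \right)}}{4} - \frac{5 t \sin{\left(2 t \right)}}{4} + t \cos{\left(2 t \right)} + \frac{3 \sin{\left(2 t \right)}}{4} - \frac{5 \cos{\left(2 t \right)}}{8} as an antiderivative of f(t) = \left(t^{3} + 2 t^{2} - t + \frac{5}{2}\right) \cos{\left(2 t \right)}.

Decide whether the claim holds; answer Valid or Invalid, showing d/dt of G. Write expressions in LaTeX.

d/dt[G] = t^{3} \cos{\left(2 t \right)} + 2 t^{2} \cos{\left(2 t \right)} - t \cos{\left(2 t \right)} + \frac{5 \cos{\left(2 t \right)}}{2}
This equals f(t) exactly, so the claim holds.

Valid - differentiating G returns exactly f.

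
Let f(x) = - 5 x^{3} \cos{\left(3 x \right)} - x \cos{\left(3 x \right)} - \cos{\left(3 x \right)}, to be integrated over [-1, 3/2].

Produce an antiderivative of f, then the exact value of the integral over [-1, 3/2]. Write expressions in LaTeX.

Antiderivative: F(x) = - \frac{45 x^{3} \sin{\left(3 x \right)} + 45 x^{2} \cos{\left(3 x \right)} - 21 x \sin{\left(3 x \right)} + 9 \sin{\left(3 x \right)} - 7 \cos{\left(3 x \right)}}{27}; value = \frac{38 \cos{\left(3 \right)}}{27} + \frac{5 \sin{\left(3 \right)}}{9} - \frac{377 \cos{\left(\frac{9}{2} \right)}}{108} - \frac{115 \sin{\left(\frac{9}{2} \right)}}{24}

Integrate term by term and add the pieces.
F(x) = - \frac{45 x^{3} \sin{\left(3 x \right)} + 45 x^{2} \cos{\left(3 x \right)} - 21 x \sin{\left(3 x \right)} + 9 \sin{\left(3 x \right)} - 7 \cos{\left(3 x \right)}}{27} is an antiderivative of f.
Check: d/dx[- \frac{45 x^{3} \sin{\left(3 x \right)} + 45 x^{2} \cos{\left(3 x \right)} - 21 x \sin{\left(3 x \right)} + 9 \sin{\left(3 x \right)} - 7 \cos{\left(3 x \right)}}{27}] = - 5 x^{3} \cos{\left(3 x \right)} - x \cos{\left(3 x \right)} - \cos{\left(3 x \right)} = f(x).
F(3/2) = - \frac{377 \cos{\left(\frac{9}{2} \right)}}{108} - \frac{115 \sin{\left(\frac{9}{2} \right)}}{24}; F(-1) = - \frac{5 \sin{\left(3 \right)}}{9} - \frac{38 \cos{\left(3 \right)}}{27}.
Integral = F(3/2) - F(-1) = \frac{38 \cos{\left(3 \right)}}{27} + \frac{5 \sin{\left(3 \right)}}{9} - \frac{377 \cos{\left(\frac{9}{2} \right)}}{108} - \frac{115 \sin{\left(\frac{9}{2} \right)}}{24}.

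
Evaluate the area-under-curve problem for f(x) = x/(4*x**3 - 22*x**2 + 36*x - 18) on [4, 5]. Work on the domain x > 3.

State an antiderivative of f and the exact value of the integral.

Antiderivative: F(x) = (-2*log(2*x - 3) + log(x**2 - 4*x + 3))/4; value = -log(7)/2 - log(3)/4 + log(8)/4 + log(5)/2

The denominator factors as 2*(x - 3)*(x - 1)*(2*x - 3); partial fractions split f into directly integrable pieces: -1/(2*x - 3) + 1/(4*(x - 1)) + 1/(4*(x - 3)).
F(x) = (-2*log(2*x - 3) + log(x**2 - 4*x + 3))/4 is an antiderivative of f.
Check: d/dx[(-2*log(2*x - 3) + log(x**2 - 4*x + 3))/4] = x/(4*x**3 - 22*x**2 + 36*x - 18) = f(x).
F(5) = -log(7)/2 + log(8)/4; F(4) = -log(5)/2 + log(3)/4.
Integral = F(5) - F(4) = -log(7)/2 - log(3)/4 + log(8)/4 + log(5)/2.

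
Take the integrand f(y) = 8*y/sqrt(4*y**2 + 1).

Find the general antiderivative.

F(y) = 2*sqrt(4*y**2 + 1) + C

The substitution u = 4*y**2 + 1 works: f is exactly (dF/du)*(du/dy) for that inner function.
Check: d/dy[2*sqrt(4*y**2 + 1)] = 8*y/sqrt(4*y**2 + 1) = f(y).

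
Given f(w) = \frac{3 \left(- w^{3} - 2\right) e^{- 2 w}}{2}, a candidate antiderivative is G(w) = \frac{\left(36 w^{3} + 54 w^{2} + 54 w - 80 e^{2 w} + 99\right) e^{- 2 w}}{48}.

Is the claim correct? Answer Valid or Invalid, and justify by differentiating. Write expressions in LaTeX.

d/dw[G] = \frac{\left(- 3 w^{3} - 6\right) e^{- 2 w}}{2}
This equals f(w) exactly, so the claim holds.

Valid. The derivative of G reproduces f.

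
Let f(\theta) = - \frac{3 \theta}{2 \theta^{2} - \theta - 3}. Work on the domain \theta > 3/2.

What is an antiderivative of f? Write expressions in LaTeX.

The denominator factors as \left(\theta + 1\right) \left(2 \theta - 3\right); partial fractions split f into directly integrable pieces: - \frac{9}{5 \left(2 \theta - 3\right)} - \frac{3}{5 \left(\theta + 1\right)}.
Check: d/d\theta[- \frac{9 \log{\left(\theta - \frac{3}{2} \right)}}{10} - \frac{3 \log{\left(\theta + 1 \right)}}{5}] = - \frac{3 \theta}{2 \theta^{2} - \theta - 3} = f(\theta).

An antiderivative is F(\theta) = - \frac{9 \log{\left(\theta - \frac{3}{2} \right)}}{10} - \frac{3 \log{\left(\theta + 1 \right)}}{5}.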